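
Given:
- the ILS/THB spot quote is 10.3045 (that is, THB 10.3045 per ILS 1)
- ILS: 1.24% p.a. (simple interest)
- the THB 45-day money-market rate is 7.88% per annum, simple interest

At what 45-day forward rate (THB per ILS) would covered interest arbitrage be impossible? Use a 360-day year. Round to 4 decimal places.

T = 45/360 years.
THB accumulates by 1 + 0.0788×45/360 = 1.009850.
ILS growth factor: 1 + 0.0124×45/360 = 1.001550.
Forward (THB per ILS) = 10.3045 × 1.009850 / 1.001550 = 10.389895.

10.3899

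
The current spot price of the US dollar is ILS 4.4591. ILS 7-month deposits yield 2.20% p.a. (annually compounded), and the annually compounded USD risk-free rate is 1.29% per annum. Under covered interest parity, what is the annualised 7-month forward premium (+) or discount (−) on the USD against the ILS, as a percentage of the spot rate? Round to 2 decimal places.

T = 7/12 years.
F = S · g_ILS/g_USD = 4.4591 × 1.0127751/1.0075049 = 4.4824253.
Annualised premium = (F − S)/S × (1/T) = (4.4824253 − 4.4591)/4.4591 ÷ (7/12) = 0.90%.

+0.90%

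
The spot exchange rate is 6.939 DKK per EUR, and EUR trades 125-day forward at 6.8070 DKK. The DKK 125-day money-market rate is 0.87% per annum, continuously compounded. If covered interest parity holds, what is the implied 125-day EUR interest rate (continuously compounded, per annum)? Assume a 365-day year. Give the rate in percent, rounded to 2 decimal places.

6.48%

T = 125/365 years.
F/S = 6.807/6.939 = 0.9809771 = (growth of DKK) / (growth of EUR).
DKK growth factor: e^(0.0087×125/365) = 1.0029839.
That pins the EUR growth at 1.0224336.
Take logs: ln 1.0224336 / (125/365) = 0.064782, so 6.48%.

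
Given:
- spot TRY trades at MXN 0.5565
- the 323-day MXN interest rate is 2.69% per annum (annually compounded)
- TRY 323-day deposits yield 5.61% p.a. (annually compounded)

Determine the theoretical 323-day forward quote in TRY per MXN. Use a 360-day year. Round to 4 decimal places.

T = 323/360 years.
MXN accumulates by (1 + 0.0269)^(323/360) = 1.0241022.
TRY accumulates by (1 + 0.0561)^(323/360) = 1.050192.
Forward (MXN per TRY) = 0.5565 × 1.0241022 / 1.050192 = 0.5426749.
Invert for TRY per MXN: 1 / 0.5426749 = 1.8427.

1.8427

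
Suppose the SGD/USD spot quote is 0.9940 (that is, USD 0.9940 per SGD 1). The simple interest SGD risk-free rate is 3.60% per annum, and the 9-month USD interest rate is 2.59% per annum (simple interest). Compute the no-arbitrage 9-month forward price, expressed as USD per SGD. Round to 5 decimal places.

T = 9/12 years.
Growth of 1 USD over T: 1 + 0.0259×9/12 = 1.019425.
Growth of 1 SGD over T: 1 + 0.0360×9/12 = 1.027000.
CIP: F = S · (grow USD)/(grow SGD) = 0.994 × 1.019425/1.027000 = 0.9866684 USD per SGD.

0.98667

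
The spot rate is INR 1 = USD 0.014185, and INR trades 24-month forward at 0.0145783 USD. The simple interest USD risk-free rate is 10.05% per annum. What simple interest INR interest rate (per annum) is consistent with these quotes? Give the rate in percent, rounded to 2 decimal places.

T = 2 years.
CIP gives F = S · g_USD/g_INR, so g_USD/g_INR = 0.0145783/0.014185 = 1.0277265.
The USD side grows by 1 + 0.1005×2 = 1.201000.
So the INR growth factor = 1.1685988.
(1.1685988 − 1)/T = 0.084299, i.e. 8.43%.

8.43%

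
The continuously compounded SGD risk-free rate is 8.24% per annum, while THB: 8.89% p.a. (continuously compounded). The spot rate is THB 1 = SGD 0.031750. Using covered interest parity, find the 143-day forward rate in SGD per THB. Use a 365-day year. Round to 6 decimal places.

0.031669

T = 143/365 years.
SGD growth factor: e^(0.0824×143/365) = 1.0328095.
THB accumulates by e^(0.0889×143/365) = 1.035443.
So F = 0.03175 × 1.0328095 / 1.035443 = 0.03166925 (SGD/THB).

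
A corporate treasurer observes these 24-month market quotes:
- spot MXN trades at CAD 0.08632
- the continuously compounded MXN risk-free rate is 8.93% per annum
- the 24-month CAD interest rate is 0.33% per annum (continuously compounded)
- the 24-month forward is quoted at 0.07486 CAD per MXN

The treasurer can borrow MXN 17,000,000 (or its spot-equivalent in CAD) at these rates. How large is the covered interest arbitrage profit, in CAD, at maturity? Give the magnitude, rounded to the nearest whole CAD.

T = 2 years.
Keep in MXN, deliver into the forward: 17,000,000·1.195542432·0.07486 = CAD 1,521,471.21.
Swap to CAD now, deposit: 17,000,000·0.08632·1.006621828 = CAD 1,477,157.14.
The quoted forward overvalues MXN, so borrow CAD, buy MXN at spot, deposit the MXN at 8.93%, and sell the proceeds forward at 0.07486.
Arbitrage profit = |1,521,471.21 − 1,477,157.14| = CAD 44,314.

CAD 44,314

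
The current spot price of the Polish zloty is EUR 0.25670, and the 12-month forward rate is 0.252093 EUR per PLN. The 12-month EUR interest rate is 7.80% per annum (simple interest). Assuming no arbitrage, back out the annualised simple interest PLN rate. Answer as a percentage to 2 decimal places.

9.77%

T = 1 year.
F/S = 0.252093/0.2567 = 0.9820530 = (growth of EUR) / (growth of PLN).
The EUR side grows by 1 + 0.0780×1 = 1.078000.
That pins the PLN growth at 1.0977004.
(1.0977004 − 1)/T = 0.097700, i.e. 9.77%.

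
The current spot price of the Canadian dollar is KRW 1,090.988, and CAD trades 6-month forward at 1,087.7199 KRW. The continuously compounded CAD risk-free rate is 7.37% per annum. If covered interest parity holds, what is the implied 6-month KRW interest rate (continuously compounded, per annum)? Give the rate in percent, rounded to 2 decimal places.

6.77%

T = 6/12 years.
F/S = 1087.7199/1090.988 = 0.9970045 = (growth of KRW) / (growth of CAD).
CAD growth factor: e^(0.0737×6/12) = 1.0375374.
That pins the KRW growth at 1.0344295.
r = ln(1.0344295)/(6/12) = 0.067700 → 6.77%.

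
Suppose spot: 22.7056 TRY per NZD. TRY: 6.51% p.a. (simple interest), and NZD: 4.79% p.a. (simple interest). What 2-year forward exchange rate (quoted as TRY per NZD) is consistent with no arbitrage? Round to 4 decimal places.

T = 2 years.
TRY growth factor: 1 + 0.0651×2 = 1.130200.
NZD accumulates by 1 + 0.0479×2 = 1.095800.
So F = 22.7056 × 1.130200 / 1.095800 = 23.418388 (TRY/NZD).

23.4184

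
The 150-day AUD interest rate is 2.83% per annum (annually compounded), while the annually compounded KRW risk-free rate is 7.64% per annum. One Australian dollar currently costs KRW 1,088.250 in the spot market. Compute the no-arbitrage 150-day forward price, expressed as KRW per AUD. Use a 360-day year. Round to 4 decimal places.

T = 150/360 years.
KRW growth factor: (1 + 0.0764)^(150/360) = 1.031151245.
AUD growth factor: (1 + 0.0283)^(150/360) = 1.011695764.
CIP: F = S · (grow KRW)/(grow AUD) = 1088.25 × 1.031151245/1.011695764 = 1109.177662 KRW per AUD.

1109.1777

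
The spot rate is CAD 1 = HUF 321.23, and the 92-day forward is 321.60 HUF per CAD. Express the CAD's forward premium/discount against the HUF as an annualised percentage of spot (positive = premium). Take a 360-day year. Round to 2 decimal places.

T = 92/360 years.
Period premium: (321.60 − 321.23)/321.23 = 0.0011518.
Per annum: 0.0011518 / (92/360) = 0.004507 = 0.45%.

+0.45%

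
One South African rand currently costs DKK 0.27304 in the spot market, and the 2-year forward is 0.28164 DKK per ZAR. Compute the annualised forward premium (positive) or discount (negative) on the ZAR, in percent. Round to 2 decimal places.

+1.57%

T = 2 years.
ZAR trades forward at +3.14972% vs spot over the period.
×(1/T) gives 1.57% p.a.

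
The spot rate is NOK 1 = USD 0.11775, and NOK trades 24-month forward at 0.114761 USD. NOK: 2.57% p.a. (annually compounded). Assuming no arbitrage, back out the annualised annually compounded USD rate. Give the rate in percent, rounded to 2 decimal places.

T = 2 years.
CIP gives F = S · g_USD/g_NOK, so g_USD/g_NOK = 0.114761/0.11775 = 0.9746157.
NOK growth factor: (1 + 0.0257)^2 = 1.0520605.
So the USD growth factor = 1.0253547.
r = 1.0253547^(1/2) − 1 = 0.012598 → 1.26%.

1.26%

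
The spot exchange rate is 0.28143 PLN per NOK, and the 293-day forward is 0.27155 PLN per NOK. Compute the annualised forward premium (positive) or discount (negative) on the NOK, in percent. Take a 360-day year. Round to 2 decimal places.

T = 293/360 years.
Period premium: (0.27155 − 0.28143)/0.28143 = -0.0351064.
×(1/T) gives -4.31% p.a.

-4.31%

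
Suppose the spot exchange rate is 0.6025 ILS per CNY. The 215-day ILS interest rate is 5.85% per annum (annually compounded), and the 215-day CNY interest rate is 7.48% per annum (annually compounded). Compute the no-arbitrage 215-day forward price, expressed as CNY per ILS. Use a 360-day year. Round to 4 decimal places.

T = 215/360 years.
ILS growth factor: (1 + 0.0585)^(215/360) = 1.0345368.
CNY growth factor: (1 + 0.0748)^(215/360) = 1.0440218.
Forward (ILS per CNY) = 0.6025 × 1.0345368 / 1.0440218 = 0.5970263.
Quoted the other way: 1/0.5970263 = 1.6750 CNY per ILS.

1.6750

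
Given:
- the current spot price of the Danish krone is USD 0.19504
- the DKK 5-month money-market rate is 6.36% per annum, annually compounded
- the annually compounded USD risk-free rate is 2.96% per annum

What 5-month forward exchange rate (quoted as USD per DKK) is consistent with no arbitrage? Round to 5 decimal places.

T = 5/12 years.
USD accumulates by (1 + 0.0296)^(5/12) = 1.0122285.
DKK accumulates by (1 + 0.0636)^(5/12) = 1.0260243.
Forward (USD per DKK) = 0.19504 × 1.0122285 / 1.0260243 = 0.1924175.

0.19242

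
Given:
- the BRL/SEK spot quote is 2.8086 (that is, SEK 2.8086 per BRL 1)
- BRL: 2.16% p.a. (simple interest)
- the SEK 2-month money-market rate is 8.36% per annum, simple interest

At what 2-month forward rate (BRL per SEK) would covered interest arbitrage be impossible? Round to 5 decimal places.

0.35242

T = 2/12 years.
SEK growth factor: 1 + 0.0836×2/12 = 1.0139333.
Growth of 1 BRL over T: 1 + 0.0216×2/12 = 1.003600.
So F = 2.8086 × 1.0139333 / 1.003600 = 2.837518 (SEK/BRL).
Invert for BRL per SEK: 1 / 2.837518 = 0.35242.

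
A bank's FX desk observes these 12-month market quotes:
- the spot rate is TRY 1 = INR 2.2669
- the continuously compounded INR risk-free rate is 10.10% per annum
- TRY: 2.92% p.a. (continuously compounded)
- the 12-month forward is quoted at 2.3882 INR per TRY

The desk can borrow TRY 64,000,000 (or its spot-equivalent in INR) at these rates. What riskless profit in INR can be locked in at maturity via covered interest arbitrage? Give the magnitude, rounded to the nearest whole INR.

INR 3,126,717

T = 1 year.
Route A — deposit TRY, sell forward: 64,000,000 × 1.02963049998 × 2.3882 = INR 157,373,667.84.
Route B — convert at spot, deposit INR: 64,000,000 × 2.2669 × 1.10627664176 = INR 160,500,385.23.
The quoted forward undervalues TRY, so borrow TRY, convert to INR at spot, deposit the INR at 10.10%, and buy TRY forward at 2.3882 to cover the loan.
The gap between the two covered legs is INR 3,126,717.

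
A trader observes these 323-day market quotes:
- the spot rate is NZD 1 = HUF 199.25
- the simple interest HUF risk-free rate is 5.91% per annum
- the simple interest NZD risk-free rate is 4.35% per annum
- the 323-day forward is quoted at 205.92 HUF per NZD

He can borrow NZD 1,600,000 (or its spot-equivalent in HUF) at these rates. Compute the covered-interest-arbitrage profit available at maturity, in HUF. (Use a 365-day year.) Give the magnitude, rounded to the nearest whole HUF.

HUF 6,681,801

T = 323/365 years.
Invest the NZD and cover forward: 1,600,000 × 1.03849452055 × 205.92 = HUF 342,154,866.67.
Convert at spot and invest in HUF: 1,600,000 × 199.25 × 1.05229945205 = HUF 335,473,065.31.
The quoted forward overvalues NZD, so borrow HUF, buy NZD at spot, deposit the NZD at 4.35%, and sell the proceeds forward at 205.92.
Profit = 342,154,866.67 − 335,473,065.31 = HUF 6,681,801.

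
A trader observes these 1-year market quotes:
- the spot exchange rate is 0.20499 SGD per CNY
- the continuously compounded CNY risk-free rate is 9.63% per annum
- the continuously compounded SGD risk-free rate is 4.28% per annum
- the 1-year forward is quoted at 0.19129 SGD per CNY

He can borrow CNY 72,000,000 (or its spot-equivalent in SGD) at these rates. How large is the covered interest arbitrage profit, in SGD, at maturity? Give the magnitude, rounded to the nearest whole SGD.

T = 1 year.
Invest the CNY and cover forward: 72,000,000 × 1.1010893413 × 0.19129 = SGD 15,165,171.37.
Convert at spot and invest in SGD: 72,000,000 × 0.20499 × 1.0437291281 = SGD 15,404,690.45.
The quoted forward undervalues CNY, so borrow CNY, convert to SGD at spot, deposit the SGD at 4.28%, and buy CNY forward at 0.19129 to cover the loan.
Arbitrage profit = |15,165,171.37 − 15,404,690.45| = SGD 239,519.

SGD 239,519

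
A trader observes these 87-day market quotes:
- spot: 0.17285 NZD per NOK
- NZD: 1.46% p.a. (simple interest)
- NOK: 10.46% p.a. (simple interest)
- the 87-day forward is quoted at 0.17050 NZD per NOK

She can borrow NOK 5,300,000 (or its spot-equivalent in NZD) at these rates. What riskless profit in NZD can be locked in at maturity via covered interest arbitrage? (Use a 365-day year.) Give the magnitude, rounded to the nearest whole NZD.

T = 87/365 years.
Route A — deposit NOK, sell forward: 5,300,000 × 1.02493205 × 0.17050 = NZD 926,179.85.
Route B — convert at spot, deposit NZD: 5,300,000 × 0.17285 × 1.003480 = NZD 919,293.05.
The quoted forward overvalues NOK, so borrow NZD, buy NOK at spot, deposit the NOK at 10.46%, and sell the proceeds forward at 0.17050.
Profit = 926,179.85 − 919,293.05 = NZD 6,887.

NZD 6,887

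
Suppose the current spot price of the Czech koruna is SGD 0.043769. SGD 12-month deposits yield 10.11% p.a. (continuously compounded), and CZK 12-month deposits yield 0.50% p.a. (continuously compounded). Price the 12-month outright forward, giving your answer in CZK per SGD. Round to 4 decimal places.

T = 1 year.
Growth of 1 SGD over T: e^(0.1011×1) = 1.10638727.
Growth of 1 CZK over T: e^(0.0050×1) = 1.00501252.
So F = 0.043769 × 1.10638727 / 1.00501252 = 0.048183941 (SGD/CZK).
Quoted the other way: 1/0.048183941 = 20.7538 CZK per SGD.

20.7538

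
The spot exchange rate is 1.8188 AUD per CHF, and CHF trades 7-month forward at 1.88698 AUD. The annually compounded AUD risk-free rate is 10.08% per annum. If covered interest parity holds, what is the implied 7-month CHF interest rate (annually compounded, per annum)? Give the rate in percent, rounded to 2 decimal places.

3.35%

T = 7/12 years.
F/S = 1.88698/1.8188 = 1.0374863 = (growth of AUD) / (growth of CHF).
The AUD side grows by (1 + 0.1008)^(7/12) = 1.0576206.
That pins the CHF growth at 1.0194068.
r = 1.0194068^(12/7) − 1 = 0.033499 → 3.35%.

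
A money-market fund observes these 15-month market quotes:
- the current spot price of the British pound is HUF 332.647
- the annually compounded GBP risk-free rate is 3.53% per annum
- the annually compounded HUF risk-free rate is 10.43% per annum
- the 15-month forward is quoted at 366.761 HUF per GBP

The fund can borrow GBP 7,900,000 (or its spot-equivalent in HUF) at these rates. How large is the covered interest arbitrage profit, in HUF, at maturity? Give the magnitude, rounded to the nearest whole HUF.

HUF 50,938,807

T = 15/12 years.
Keep in GBP, deliver into the forward: 7,900,000·1.044318009353·366.761 = HUF 3,025,819,427.68.
Swap to HUF now, deposit: 7,900,000·332.647·1.132032356201 = HUF 2,974,880,620.83.
The quoted forward overvalues GBP, so borrow HUF, buy GBP at spot, deposit the GBP at 3.53%, and sell the proceeds forward at 366.761.
Arbitrage profit = |3,025,819,427.68 − 2,974,880,620.83| = HUF 50,938,807.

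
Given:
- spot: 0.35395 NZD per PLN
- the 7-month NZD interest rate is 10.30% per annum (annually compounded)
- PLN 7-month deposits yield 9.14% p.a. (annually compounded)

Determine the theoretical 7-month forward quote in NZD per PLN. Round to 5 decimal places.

0.35614

T = 7/12 years.
Growth of 1 NZD over T: (1 + 0.1030)^(7/12) = 1.0588531.
Growth of 1 PLN over T: (1 + 0.0914)^(7/12) = 1.052343.
So F = 0.35395 × 1.0588531 / 1.052343 = 0.3561396 (NZD/PLN).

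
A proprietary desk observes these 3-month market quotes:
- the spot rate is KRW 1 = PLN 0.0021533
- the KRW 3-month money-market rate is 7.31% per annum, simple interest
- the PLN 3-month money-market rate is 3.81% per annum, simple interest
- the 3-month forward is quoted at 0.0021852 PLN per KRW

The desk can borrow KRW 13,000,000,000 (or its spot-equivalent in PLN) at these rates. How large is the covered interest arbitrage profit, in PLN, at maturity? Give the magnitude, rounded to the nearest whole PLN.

PLN 667,217

T = 3/12 years.
Route A — deposit KRW, sell forward: 13,000,000,000 × 1.018275 × 0.0021852 = PLN 28,926,748.89.
Route B — convert at spot, deposit PLN: 13,000,000,000 × 0.0021533 × 1.009525 = PLN 28,259,532.37.
The quoted forward overvalues KRW, so borrow PLN, buy KRW at spot, deposit the KRW at 7.31%, and sell the proceeds forward at 0.0021852.
The gap between the two covered legs is PLN 667,217.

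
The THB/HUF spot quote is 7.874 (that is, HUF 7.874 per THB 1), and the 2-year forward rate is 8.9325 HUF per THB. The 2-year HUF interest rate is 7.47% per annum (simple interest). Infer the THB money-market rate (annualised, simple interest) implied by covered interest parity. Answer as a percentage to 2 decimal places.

0.66%

T = 2 years.
By CIP, F/S equals the HUF-to-THB growth ratio: 8.9325/7.874 = 1.1344298.
The HUF side grows by 1 + 0.0747×2 = 1.149400.
Hence g_THB = 1.0131962.
(1.0131962 − 1)/T = 0.006598, i.e. 0.66%.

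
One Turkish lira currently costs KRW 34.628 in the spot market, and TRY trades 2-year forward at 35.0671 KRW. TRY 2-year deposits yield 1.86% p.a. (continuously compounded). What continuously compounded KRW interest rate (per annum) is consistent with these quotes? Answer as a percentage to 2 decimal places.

2.49%

T = 2 years.
F/S = 35.0671/34.628 = 1.0126805 = (growth of KRW) / (growth of TRY).
TRY growth factor: e^(0.0186×2) = 1.0379006.
Hence g_KRW = 1.0510617.
Take logs: ln 1.0510617 / 2 = 0.024900, so 2.49%.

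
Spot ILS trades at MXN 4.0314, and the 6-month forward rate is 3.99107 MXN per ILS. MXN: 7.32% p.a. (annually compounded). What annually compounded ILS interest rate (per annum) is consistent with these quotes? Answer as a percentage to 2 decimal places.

9.50%

T = 6/12 years.
F/S = 3.99107/4.0314 = 0.9899960 = (growth of MXN) / (growth of ILS).
The MXN side grows by (1 + 0.0732)^(6/12) = 1.0359537.
That pins the ILS growth at 1.0464221.
r = 1.0464221^(12/6) − 1 = 0.094999 → 9.50%.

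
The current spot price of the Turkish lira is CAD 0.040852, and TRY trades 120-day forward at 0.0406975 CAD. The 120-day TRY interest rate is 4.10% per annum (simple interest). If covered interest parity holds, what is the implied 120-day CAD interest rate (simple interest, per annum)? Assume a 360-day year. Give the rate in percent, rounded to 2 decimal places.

2.95%

T = 120/360 years.
F/S = 0.0406975/0.040852 = 0.9962181 = (growth of CAD) / (growth of TRY).
TRY growth factor: 1 + 0.0410×120/360 = 1.0136667.
So the CAD growth factor = 1.0098331.
(1.0098331 − 1)/T = 0.029499, i.e. 2.95%.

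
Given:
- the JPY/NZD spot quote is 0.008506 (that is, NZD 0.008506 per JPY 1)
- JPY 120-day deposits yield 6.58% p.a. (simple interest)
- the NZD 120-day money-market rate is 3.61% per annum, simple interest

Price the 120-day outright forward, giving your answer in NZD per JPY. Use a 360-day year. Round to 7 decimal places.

0.0084236

T = 120/360 years.
Growth of 1 NZD over T: 1 + 0.0361×120/360 = 1.0120333.
JPY growth factor: 1 + 0.0658×120/360 = 1.0219333.
Forward (NZD per JPY) = 0.008506 × 1.0120333 / 1.0219333 = 0.008423598.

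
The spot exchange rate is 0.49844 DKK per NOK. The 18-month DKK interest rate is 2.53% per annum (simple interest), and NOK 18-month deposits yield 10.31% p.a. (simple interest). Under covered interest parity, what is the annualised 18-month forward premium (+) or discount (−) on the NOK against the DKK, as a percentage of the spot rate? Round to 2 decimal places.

-6.74%

T = 18/12 years.
F = S · g_DKK/g_NOK = 0.49844 × 1.037950/1.154650 = 0.44806287.
Annualised premium = (F − S)/S × (1/T) = (0.44806287 − 0.49844)/0.49844 ÷ (18/12) = -6.74%.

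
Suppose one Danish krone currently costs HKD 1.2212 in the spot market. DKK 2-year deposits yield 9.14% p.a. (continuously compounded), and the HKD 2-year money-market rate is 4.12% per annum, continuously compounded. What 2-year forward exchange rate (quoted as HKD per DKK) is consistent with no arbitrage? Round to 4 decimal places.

1.1045

T = 2 years.
HKD accumulates by e^(0.0412×2) = 1.0858901.
DKK growth factor: e^(0.0914×2) = 1.2005743.
Forward (HKD per DKK) = 1.2212 × 1.0858901 / 1.2005743 = 1.104546.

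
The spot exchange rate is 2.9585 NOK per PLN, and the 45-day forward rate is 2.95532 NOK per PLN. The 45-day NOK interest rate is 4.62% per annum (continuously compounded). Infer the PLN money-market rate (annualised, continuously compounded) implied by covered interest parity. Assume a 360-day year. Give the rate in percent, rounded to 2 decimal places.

T = 45/360 years.
CIP gives F = S · g_NOK/g_PLN, so g_NOK/g_PLN = 2.95532/2.9585 = 0.9989251.
NOK growth factor: e^(0.0462×45/360) = 1.0057917.
So the PLN growth factor = 1.006874.
Take logs: ln 1.006874 / (45/360) = 0.054804, so 5.48%.

5.48%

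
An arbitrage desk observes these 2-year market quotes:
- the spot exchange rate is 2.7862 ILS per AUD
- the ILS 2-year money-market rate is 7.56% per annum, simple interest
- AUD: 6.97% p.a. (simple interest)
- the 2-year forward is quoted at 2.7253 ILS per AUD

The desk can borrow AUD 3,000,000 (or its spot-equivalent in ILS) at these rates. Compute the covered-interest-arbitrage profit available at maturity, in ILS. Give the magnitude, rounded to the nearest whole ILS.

ILS 306,800

T = 2 years.
Invest the AUD and cover forward: 3,000,000 × 1.139400 × 2.7253 = ILS 9,315,620.46.
Convert at spot and invest in ILS: 3,000,000 × 2.7862 × 1.151200 = ILS 9,622,420.32.
The quoted forward undervalues AUD, so borrow AUD, convert to ILS at spot, deposit the ILS at 7.56%, and buy AUD forward at 2.7253 to cover the loan.
The gap between the two covered legs is ILS 306,800.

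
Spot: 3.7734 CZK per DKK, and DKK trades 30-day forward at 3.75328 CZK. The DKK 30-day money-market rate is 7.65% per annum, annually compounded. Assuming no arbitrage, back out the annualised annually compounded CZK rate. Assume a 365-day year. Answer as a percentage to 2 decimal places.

0.87%

T = 30/365 years.
By CIP, F/S equals the CZK-to-DKK growth ratio: 3.75328/3.7734 = 0.9946679.
The DKK side grows by (1 + 0.0765)^(30/365) = 1.0060772.
So the CZK growth factor = 1.0007127.
Annualise: 1.0007127^(365/30) − 1 = 0.008706 = 0.87%.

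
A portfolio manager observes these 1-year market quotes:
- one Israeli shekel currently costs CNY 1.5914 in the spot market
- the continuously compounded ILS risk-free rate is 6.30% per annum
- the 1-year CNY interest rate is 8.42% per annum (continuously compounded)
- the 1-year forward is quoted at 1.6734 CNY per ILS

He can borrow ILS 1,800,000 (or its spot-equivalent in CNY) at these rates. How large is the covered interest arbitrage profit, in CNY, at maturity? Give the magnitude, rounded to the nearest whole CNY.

CNY 91,831

T = 1 year.
Route A — deposit ILS, sell forward: 1,800,000 × 1.065026839 × 1.6734 = CNY 3,207,988.64.
Route B — convert at spot, deposit CNY: 1,800,000 × 1.5914 × 1.087846441 = CNY 3,116,157.89.
The quoted forward overvalues ILS, so borrow CNY, buy ILS at spot, deposit the ILS at 6.30%, and sell the proceeds forward at 1.6734.
The gap between the two covered legs is CNY 91,831.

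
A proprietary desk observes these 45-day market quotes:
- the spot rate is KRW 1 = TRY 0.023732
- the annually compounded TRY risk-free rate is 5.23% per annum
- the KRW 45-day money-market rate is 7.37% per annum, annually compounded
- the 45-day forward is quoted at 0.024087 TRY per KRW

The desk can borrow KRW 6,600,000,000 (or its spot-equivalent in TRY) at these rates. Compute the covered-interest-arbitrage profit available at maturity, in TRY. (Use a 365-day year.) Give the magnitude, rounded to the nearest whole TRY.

T = 45/365 years.
Keep in KRW, deliver into the forward: 6,600,000,000·1.00880560692·0.024087 = TRY 160,374,064.32.
Swap to TRY now, deposit: 6,600,000,000·0.023732·1.00630478107 = TRY 157,618,725.42.
The quoted forward overvalues KRW, so borrow TRY, buy KRW at spot, deposit the KRW at 7.37%, and sell the proceeds forward at 0.024087.
Profit = 160,374,064.32 − 157,618,725.42 = TRY 2,755,339.

TRY 2,755,339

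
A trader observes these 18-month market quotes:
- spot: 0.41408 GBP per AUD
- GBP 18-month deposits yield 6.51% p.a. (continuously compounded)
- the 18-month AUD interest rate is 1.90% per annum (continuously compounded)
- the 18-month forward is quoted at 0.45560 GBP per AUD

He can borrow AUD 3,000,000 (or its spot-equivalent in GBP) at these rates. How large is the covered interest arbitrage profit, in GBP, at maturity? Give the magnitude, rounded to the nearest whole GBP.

GBP 36,649

T = 18/12 years.
Route A — deposit AUD, sell forward: 3,000,000 × 1.028910011 × 0.45560 = GBP 1,406,314.20.
Route B — convert at spot, deposit GBP: 3,000,000 × 0.41408 × 1.102576816 = GBP 1,369,665.02.
The quoted forward overvalues AUD, so borrow GBP, buy AUD at spot, deposit the AUD at 1.90%, and sell the proceeds forward at 0.45560.
Arbitrage profit = |1,406,314.20 − 1,369,665.02| = GBP 36,649.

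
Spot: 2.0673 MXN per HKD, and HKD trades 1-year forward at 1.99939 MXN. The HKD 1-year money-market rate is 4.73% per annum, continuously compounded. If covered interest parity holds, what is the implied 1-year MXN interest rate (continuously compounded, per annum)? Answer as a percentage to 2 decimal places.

1.39%

T = 1 year.
CIP gives F = S · g_MXN/g_HKD, so g_MXN/g_HKD = 1.99939/2.0673 = 0.9671504.
HKD growth factor: e^(0.0473×1) = 1.0484365.
Hence g_MXN = 1.0139958.
Take logs: ln 1.0139958 / 1 = 0.013899, so 1.39%.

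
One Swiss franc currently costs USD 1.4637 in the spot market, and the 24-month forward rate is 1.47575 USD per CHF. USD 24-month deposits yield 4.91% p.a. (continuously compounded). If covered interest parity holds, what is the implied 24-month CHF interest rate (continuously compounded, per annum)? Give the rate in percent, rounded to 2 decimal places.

4.50%

T = 2 years.
F/S = 1.47575/1.4637 = 1.0082326 = (growth of USD) / (growth of CHF).
The USD side grows by e^(0.0491×2) = 1.1031834.
That pins the CHF growth at 1.0941755.
Take logs: ln 1.0941755 / 2 = 0.045001, so 4.50%.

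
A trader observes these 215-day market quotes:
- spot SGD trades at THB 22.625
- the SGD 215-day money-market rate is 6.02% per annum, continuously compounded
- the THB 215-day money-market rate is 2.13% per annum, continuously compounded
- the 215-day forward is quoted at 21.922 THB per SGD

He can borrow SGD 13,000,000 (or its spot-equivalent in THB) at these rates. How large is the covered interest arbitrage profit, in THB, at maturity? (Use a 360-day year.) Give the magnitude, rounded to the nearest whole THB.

THB 2,471,962

T = 215/360 years.
Invest the SGD and cover forward: 13,000,000 × 1.03660689445 × 21.922 = THB 295,418,452.42.
Convert at spot and invest in THB: 13,000,000 × 22.625 × 1.01280208731 = THB 297,890,413.93.
The quoted forward undervalues SGD, so borrow SGD, convert to THB at spot, deposit the THB at 2.13%, and buy SGD forward at 21.922 to cover the loan.
Profit = 297,890,413.93 − 295,418,452.42 = THB 2,471,962.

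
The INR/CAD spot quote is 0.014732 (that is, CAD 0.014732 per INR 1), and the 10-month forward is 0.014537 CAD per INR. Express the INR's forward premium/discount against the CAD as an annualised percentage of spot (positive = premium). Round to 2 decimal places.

-1.59%

T = 10/12 years.
(F − S)/S = (0.014537 − 0.014732)/0.014732 = -0.0132365.
×(1/T) gives -1.59% p.a.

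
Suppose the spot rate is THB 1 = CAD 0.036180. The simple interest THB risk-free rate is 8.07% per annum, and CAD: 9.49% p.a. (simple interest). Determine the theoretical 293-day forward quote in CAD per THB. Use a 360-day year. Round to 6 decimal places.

0.036572

T = 293/360 years.
CAD growth factor: 1 + 0.0949×293/360 = 1.0772381.
Growth of 1 THB over T: 1 + 0.0807×293/360 = 1.0656808.
Forward (CAD per THB) = 0.03618 × 1.0772381 / 1.0656808 = 0.03657237.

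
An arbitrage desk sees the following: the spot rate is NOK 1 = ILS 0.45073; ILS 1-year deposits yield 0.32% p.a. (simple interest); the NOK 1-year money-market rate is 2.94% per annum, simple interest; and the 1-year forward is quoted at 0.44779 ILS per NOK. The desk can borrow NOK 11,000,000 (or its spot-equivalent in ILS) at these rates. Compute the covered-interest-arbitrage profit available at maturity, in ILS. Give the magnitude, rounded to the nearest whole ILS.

ILS 96,610

T = 1 year.
Invest the NOK and cover forward: 11,000,000 × 1.029400 × 0.44779 = ILS 5,070,505.29.
Convert at spot and invest in ILS: 11,000,000 × 0.45073 × 1.003200 = ILS 4,973,895.70.
The quoted forward overvalues NOK, so borrow ILS, buy NOK at spot, deposit the NOK at 2.94%, and sell the proceeds forward at 0.44779.
Profit = 5,070,505.29 − 4,973,895.70 = ILS 96,610.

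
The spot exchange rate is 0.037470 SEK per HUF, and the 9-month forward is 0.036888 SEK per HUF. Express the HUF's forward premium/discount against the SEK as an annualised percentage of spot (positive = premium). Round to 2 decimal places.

T = 9/12 years.
HUF trades forward at -1.55324% vs spot over the period.
Annualise by dividing by T: -0.0155324 / (9/12) = -0.020710 → -2.07%.

-2.07%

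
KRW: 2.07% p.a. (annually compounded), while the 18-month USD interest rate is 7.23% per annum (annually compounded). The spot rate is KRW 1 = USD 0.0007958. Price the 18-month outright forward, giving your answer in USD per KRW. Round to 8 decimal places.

0.00085690

T = 18/12 years.
USD accumulates by (1 + 0.0723)^(18/12) = 1.1103872.
KRW accumulates by (1 + 0.0207)^(18/12) = 1.0312101.
So F = 0.0007958 × 1.1103872 / 1.0312101 = 0.0008569021 (USD/KRW).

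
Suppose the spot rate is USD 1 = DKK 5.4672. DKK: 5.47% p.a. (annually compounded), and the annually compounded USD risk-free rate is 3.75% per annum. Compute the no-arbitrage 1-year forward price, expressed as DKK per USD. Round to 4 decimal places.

T = 1 year.
Growth of 1 DKK over T: (1 + 0.0547)^1 = 1.054700.
Growth of 1 USD over T: (1 + 0.0375)^1 = 1.037500.
So F = 5.4672 × 1.054700 / 1.037500 = 5.557837 (DKK/USD).

5.5578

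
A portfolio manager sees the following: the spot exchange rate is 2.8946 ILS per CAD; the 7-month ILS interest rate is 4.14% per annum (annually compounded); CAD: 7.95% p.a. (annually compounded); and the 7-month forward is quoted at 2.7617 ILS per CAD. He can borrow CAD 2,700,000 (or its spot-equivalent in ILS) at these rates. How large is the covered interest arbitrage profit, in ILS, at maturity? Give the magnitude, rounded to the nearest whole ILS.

ILS 205,698

T = 7/12 years.
Keep in CAD, deliver into the forward: 2,700,000·1.045634435·2.7617 = ILS 7,796,867.27.
Swap to ILS now, deposit: 2,700,000·2.8946·1.023945679 = ILS 8,002,565.54.
The quoted forward undervalues CAD, so borrow CAD, convert to ILS at spot, deposit the ILS at 4.14%, and buy CAD forward at 2.7617 to cover the loan.
Profit = 8,002,565.54 − 7,796,867.27 = ILS 205,698.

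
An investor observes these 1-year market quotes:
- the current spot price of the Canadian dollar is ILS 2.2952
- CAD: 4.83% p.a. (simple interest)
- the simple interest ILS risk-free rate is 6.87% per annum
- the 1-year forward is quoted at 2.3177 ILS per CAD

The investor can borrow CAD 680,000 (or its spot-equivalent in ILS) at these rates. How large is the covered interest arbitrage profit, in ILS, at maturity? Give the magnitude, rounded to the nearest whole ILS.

ILS 15,800

T = 1 year.
Keep in CAD, deliver into the forward: 680,000·1.048300·2.3177 = ILS 1,652,158.54.
Swap to ILS now, deposit: 680,000·2.2952·1.068700 = ILS 1,667,958.56.
The quoted forward undervalues CAD, so borrow CAD, convert to ILS at spot, deposit the ILS at 6.87%, and buy CAD forward at 2.3177 to cover the loan.
Arbitrage profit = |1,652,158.54 − 1,667,958.56| = ILS 15,800.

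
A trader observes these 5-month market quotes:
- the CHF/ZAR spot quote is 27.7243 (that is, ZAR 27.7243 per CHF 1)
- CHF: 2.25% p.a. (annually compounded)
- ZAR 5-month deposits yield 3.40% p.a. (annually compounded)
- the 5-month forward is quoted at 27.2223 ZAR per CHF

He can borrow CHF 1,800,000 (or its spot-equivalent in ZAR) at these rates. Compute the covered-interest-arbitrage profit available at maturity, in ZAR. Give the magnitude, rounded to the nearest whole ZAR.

T = 5/12 years.
Keep in CHF, deliver into the forward: 1,800,000·1.0093141967·27.2223 = ZAR 49,456,536.94.
Swap to ZAR now, deposit: 1,800,000·27.7243·1.0140286475 = ZAR 50,603,821.98.
The quoted forward undervalues CHF, so borrow CHF, convert to ZAR at spot, deposit the ZAR at 3.40%, and buy CHF forward at 27.2223 to cover the loan.
The gap between the two covered legs is ZAR 1,147,285.

ZAR 1,147,285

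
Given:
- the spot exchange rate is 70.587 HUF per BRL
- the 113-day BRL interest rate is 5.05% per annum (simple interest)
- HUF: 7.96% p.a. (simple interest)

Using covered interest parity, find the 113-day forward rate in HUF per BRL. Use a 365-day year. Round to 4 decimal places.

71.2131

T = 113/365 years.
HUF growth factor: 1 + 0.0796×113/365 = 1.02464329.
Growth of 1 BRL over T: 1 + 0.0505×113/365 = 1.01563425.
So F = 70.587 × 1.02464329 / 1.01563425 = 71.213132 (HUF/BRL).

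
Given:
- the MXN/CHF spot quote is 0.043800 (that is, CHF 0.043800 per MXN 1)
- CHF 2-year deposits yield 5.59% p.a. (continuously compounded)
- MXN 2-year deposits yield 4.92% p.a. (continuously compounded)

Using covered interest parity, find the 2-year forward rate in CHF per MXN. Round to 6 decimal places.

T = 2 years.
CHF growth factor: e^(0.0559×2) = 1.1182892.
Growth of 1 MXN over T: e^(0.0492×2) = 1.1034041.
So F = 0.0438 × 1.1182892 / 1.1034041 = 0.04439087 (CHF/MXN).

0.044391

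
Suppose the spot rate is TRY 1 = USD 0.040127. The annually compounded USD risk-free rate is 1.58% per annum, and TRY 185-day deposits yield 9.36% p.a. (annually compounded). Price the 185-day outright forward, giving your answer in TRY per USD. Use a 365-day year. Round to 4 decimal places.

T = 185/365 years.
USD accumulates by (1 + 0.0158)^(185/365) = 1.00797726.
Growth of 1 TRY over T: (1 + 0.0936)^(185/365) = 1.0463944.
Forward (USD per TRY) = 0.040127 × 1.00797726 / 1.0463944 = 0.038653784.
Quoted the other way: 1/0.038653784 = 25.8707 TRY per USD.

25.8707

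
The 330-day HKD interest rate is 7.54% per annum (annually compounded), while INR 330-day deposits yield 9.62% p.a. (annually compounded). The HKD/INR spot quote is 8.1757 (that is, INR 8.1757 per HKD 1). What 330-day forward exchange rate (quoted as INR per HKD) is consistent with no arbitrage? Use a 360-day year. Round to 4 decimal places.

8.3205

T = 330/360 years.
Growth of 1 INR over T: (1 + 0.0962)^(330/360) = 1.0878416.
Growth of 1 HKD over T: (1 + 0.0754)^(330/360) = 1.0689052.
Forward (INR per HKD) = 8.1757 × 1.0878416 / 1.0689052 = 8.320538.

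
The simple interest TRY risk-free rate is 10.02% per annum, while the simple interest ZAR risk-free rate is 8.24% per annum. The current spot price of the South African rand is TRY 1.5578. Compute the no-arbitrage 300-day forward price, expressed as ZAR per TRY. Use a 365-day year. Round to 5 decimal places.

T = 300/365 years.
TRY accumulates by 1 + 0.1002×300/365 = 1.0823562.
Growth of 1 ZAR over T: 1 + 0.0824×300/365 = 1.067726.
Forward (TRY per ZAR) = 1.5578 × 1.0823562 / 1.067726 = 1.579145.
Quoted the other way: 1/1.579145 = 0.63325 ZAR per TRY.

0.63325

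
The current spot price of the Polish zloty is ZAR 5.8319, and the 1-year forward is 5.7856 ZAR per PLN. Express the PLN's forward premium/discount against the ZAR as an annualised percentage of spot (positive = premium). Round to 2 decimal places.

-0.79%

T = 1 year.
(F − S)/S = (5.7856 − 5.8319)/5.8319 = -0.0079391.
Annualise by dividing by T: -0.0079391 / 1 = -0.007939 → -0.79%.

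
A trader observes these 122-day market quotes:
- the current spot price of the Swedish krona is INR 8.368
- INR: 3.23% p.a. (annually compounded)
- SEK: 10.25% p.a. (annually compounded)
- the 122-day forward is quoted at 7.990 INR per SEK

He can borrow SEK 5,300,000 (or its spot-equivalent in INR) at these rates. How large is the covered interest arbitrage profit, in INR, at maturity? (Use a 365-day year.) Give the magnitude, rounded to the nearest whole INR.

T = 122/365 years.
Route A — deposit SEK, sell forward: 5,300,000 × 1.033153619 × 7.990 = INR 43,750,956.30.
Route B — convert at spot, deposit INR: 5,300,000 × 8.368 × 1.010682123 = INR 44,824,156.43.
The quoted forward undervalues SEK, so borrow SEK, convert to INR at spot, deposit the INR at 3.23%, and buy SEK forward at 7.990 to cover the loan.
Arbitrage profit = |43,750,956.30 − 44,824,156.43| = INR 1,073,200.

INR 1,073,200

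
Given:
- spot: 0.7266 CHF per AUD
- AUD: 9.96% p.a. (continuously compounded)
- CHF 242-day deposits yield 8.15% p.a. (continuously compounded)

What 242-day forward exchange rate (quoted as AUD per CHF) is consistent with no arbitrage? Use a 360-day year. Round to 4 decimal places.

1.3931

T = 242/360 years.
CHF accumulates by e^(0.0815×242/360) = 1.0563147.
Growth of 1 AUD over T: e^(0.0996×242/360) = 1.0692456.
Forward (CHF per AUD) = 0.7266 × 1.0563147 / 1.0692456 = 0.7178129.
Invert for AUD per CHF: 1 / 0.7178129 = 1.3931.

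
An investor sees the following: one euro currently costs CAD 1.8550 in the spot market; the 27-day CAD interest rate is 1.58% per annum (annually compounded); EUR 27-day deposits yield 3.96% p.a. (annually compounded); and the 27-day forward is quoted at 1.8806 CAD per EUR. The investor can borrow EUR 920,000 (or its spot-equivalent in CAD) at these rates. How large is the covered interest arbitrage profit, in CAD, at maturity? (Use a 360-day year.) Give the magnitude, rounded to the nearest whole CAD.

T = 27/360 years.
Keep in EUR, deliver into the forward: 920,000·1.002916948·1.8806 = CAD 1,735,198.76.
Swap to CAD now, deposit: 920,000·1.8550·1.001176427 = CAD 1,708,607.69.
The quoted forward overvalues EUR, so borrow CAD, buy EUR at spot, deposit the EUR at 3.96%, and sell the proceeds forward at 1.8806.
Arbitrage profit = |1,735,198.76 − 1,708,607.69| = CAD 26,591.

CAD 26,591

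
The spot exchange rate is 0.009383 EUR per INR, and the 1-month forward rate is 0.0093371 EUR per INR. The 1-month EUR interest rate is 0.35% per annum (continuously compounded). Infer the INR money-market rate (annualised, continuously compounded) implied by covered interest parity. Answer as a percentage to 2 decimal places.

T = 1/12 years.
By CIP, F/S equals the EUR-to-INR growth ratio: 0.0093371/0.009383 = 0.9951082.
The EUR side grows by e^(0.0035×1/12) = 1.0002917.
Hence g_INR = 1.005209.
r = ln(1.005209)/(1/12) = 0.062346 → 6.23%.

6.23%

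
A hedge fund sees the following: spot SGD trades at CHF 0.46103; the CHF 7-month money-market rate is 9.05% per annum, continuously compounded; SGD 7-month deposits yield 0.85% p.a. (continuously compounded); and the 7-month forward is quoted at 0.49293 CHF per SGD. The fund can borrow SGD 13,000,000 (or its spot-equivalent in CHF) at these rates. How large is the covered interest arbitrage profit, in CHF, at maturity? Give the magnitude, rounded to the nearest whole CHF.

CHF 121,651

T = 7/12 years.
Invest the SGD and cover forward: 13,000,000 × 1.004970646 × 0.49293 = CHF 6,439,942.35.
Convert at spot and invest in CHF: 13,000,000 × 0.46103 × 1.054209995 = CHF 6,318,291.64.
The quoted forward overvalues SGD, so borrow CHF, buy SGD at spot, deposit the SGD at 0.85%, and sell the proceeds forward at 0.49293.
Arbitrage profit = |6,439,942.35 − 6,318,291.64| = CHF 121,651.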